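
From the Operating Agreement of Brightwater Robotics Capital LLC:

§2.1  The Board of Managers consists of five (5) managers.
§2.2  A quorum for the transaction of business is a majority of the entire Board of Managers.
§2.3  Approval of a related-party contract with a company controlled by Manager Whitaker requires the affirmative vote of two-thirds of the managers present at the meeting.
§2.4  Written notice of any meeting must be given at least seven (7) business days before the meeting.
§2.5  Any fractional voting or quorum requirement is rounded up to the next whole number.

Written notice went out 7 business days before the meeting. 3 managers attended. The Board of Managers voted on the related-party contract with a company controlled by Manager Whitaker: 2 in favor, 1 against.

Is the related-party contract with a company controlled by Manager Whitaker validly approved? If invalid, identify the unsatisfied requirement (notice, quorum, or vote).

Notice: 7 business days given; 7 required (7 ≥ 7). Satisfied.
Quorum: 3 present; quorum is 3. Satisfied.
Vote: the related-party contract with a company controlled by Manager Whitaker requires two-thirds of the managers present (3). 2/3 of 3 = 2, so 2 affirmative votes are needed; 2 voted in favor. Satisfied.

Valid — all requirements satisfied.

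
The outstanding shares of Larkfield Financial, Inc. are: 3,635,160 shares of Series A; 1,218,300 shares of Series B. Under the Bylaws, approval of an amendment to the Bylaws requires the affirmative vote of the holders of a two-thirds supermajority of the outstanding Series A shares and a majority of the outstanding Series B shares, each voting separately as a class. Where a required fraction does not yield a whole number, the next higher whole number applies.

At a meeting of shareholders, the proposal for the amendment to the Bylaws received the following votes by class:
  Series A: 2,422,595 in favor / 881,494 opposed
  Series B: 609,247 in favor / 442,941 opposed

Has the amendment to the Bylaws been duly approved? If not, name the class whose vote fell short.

Not approved — the Series A shares did not give the required vote.

Series A: 2/3 of 3635160 = 2423440; 2,423,440 required, 2,422,595 in favor — not approved.
Series B: a majority of 1218300 is 609151; 609,151 required, 609,247 in favor — approved.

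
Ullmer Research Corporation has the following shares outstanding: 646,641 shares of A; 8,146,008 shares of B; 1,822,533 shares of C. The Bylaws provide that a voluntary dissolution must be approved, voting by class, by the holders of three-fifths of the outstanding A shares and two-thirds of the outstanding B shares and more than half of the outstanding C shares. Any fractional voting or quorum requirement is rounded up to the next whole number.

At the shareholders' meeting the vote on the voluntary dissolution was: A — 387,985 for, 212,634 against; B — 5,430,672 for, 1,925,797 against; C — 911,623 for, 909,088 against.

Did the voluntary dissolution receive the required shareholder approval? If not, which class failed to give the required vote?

A: 3/5 of 646641 = 387984.60, rounded up to 387985; 387,985 required, 387,985 in favor — approved.
B: 2/3 of 8146008 = 5430672; 5,430,672 required, 5,430,672 in favor — approved.
C: a majority of 1822533 is 911267; 911,267 required, 911,623 in favor — approved.

Approved — every class gave the required vote.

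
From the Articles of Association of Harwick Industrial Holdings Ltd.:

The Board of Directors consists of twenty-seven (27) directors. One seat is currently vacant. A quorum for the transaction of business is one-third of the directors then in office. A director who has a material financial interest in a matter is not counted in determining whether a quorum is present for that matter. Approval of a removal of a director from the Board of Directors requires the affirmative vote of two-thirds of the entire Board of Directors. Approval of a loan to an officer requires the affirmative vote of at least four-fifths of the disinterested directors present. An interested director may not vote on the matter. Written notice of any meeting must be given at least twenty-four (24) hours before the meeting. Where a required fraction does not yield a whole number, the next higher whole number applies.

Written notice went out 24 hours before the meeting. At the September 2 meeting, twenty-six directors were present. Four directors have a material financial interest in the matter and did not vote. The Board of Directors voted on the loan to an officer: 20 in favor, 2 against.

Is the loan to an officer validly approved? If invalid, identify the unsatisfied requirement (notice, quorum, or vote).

Notice: 24 hours given; 24 required (24 ≥ 24). Satisfied.
Quorum: 26 present, but the 4 interested directors do not count, leaving 22. Quorum is 9. Satisfied.
Vote: the loan to an officer requires four-fifths of the disinterested directors present (26 − 4 = 22). 4/5 of 22 = 17.60, rounded up to 18, so 18 affirmative votes are needed; 20 voted in favor. Satisfied.

Valid — all requirements satisfied.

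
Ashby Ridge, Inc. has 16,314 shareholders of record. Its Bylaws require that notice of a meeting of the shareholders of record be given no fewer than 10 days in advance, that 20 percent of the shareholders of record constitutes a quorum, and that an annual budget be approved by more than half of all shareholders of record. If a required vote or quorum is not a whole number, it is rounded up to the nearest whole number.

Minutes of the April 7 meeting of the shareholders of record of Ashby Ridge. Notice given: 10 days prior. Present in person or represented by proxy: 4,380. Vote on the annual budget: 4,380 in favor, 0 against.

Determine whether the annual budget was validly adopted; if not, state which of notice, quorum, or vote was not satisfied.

Notice: 10 days given; 10 required. Satisfied.
Quorum: 20% of 16,314 = 3,262.80, rounded up to 3,263; 4,380 present. Satisfied.
Vote: requires a majority of all shareholders of record (16,314); a majority of 16314 is 8158, so 8,158 needed; 4,380 in favor. Not satisfied.

Invalid — vote requirement not satisfied.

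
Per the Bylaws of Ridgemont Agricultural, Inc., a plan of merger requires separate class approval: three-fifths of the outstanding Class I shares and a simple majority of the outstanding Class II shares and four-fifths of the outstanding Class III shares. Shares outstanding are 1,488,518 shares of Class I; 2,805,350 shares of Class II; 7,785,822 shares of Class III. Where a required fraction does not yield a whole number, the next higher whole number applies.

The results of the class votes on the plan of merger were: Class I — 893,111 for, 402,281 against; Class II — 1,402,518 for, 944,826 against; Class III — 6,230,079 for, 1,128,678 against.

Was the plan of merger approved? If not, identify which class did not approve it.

Not approved — the Class II shares did not give the required vote.

Class I: 3/5 of 1488518 = 893110.80, rounded up to 893111; 893,111 required, 893,111 in favor — approved.
Class II: a majority of 2805350 is 1402676; 1,402,676 required, 1,402,518 in favor — not approved.
Class III: 4/5 of 7785822 = 6228657.60, rounded up to 6228658; 6,228,658 required, 6,230,079 in favor — approved.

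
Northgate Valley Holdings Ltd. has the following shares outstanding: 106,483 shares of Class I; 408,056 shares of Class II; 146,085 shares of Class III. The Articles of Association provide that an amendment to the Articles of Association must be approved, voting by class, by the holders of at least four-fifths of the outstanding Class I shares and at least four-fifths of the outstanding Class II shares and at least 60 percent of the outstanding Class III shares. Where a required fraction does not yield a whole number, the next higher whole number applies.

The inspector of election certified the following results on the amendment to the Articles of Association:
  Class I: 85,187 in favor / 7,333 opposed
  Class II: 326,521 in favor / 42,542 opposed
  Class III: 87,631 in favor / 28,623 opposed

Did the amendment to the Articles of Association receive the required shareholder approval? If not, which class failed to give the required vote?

Class I: 4/5 of 106483 = 85186.40, rounded up to 85187; 85,187 required, 85,187 in favor — approved.
Class II: 4/5 of 408056 = 326444.80, rounded up to 326445; 326,445 required, 326,521 in favor — approved.
Class III: 3/5 of 146085 = 87651; 87,651 required, 87,631 in favor — not approved.

Not approved — the Class III shares did not give the required vote.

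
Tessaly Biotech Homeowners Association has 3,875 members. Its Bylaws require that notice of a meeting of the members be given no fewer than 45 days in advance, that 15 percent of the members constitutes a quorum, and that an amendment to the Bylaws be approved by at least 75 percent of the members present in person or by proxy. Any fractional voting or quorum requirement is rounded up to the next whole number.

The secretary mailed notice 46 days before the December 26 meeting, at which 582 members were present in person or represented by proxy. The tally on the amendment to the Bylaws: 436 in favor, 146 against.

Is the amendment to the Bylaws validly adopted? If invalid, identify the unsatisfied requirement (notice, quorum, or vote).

Notice: 46 days given; 45 required. Satisfied.
Quorum: 15% of 3,875 = 581.25, rounded up to 582; 582 present. Satisfied.
Vote: requires three-fourths of those present (582); 3/4 of 582 = 436.50, rounded up to 437, so 437 needed; 436 in favor. Not satisfied.

Invalid — vote requirement not satisfied.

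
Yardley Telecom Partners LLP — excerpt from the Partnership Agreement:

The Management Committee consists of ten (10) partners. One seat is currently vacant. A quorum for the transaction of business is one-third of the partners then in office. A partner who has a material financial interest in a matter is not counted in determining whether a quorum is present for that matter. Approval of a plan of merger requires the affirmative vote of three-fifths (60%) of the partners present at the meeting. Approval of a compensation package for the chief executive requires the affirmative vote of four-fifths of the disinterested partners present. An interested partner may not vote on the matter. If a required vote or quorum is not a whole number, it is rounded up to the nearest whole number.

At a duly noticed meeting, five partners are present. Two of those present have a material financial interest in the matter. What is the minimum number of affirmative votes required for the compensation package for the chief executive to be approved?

The compensation package for the chief executive requires four-fifths of the disinterested partners present (5 − 2 = 3).
4/5 of 3 = 2.40, rounded up to 3.

3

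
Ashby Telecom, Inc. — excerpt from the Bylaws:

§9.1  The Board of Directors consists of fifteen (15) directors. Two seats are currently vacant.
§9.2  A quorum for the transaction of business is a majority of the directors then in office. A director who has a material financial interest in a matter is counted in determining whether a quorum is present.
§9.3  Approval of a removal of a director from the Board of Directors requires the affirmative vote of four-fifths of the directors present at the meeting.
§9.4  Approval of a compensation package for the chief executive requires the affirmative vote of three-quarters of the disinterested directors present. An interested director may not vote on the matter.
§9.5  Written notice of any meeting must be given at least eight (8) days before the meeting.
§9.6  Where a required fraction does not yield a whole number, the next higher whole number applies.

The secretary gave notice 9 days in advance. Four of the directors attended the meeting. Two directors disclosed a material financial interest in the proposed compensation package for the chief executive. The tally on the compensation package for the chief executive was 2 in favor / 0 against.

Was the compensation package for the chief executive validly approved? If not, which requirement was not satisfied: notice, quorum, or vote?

Invalid — quorum requirement not satisfied.

Notice: 9 days given; 8 required (9 ≥ 8). Satisfied.
Quorum: 4 present (interested directors count toward quorum); quorum is 7. Not satisfied.
Vote: the compensation package for the chief executive requires three-fourths of the disinterested directors present (4 − 2 = 2). 3/4 of 2 = 1.50, rounded up to 2, so 2 affirmative votes are needed; 2 voted in favor. Satisfied. (Moot — without a quorum no business can be validly transacted.)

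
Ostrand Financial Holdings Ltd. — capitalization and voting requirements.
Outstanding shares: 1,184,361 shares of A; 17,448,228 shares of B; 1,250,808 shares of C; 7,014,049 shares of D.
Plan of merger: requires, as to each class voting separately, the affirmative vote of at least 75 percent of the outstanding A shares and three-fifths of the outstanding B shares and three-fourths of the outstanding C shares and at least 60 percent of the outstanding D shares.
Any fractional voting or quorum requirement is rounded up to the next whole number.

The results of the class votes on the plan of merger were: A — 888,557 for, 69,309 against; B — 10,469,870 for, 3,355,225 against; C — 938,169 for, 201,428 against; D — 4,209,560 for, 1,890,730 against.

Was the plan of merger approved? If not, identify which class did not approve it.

A: 3/4 of 1184361 = 888270.75, rounded up to 888271; 888,271 required, 888,557 in favor — approved.
B: 3/5 of 17448228 = 10468936.80, rounded up to 10468937; 10,468,937 required, 10,469,870 in favor — approved.
C: 3/4 of 1250808 = 938106; 938,106 required, 938,169 in favor — approved.
D: 3/5 of 7014049 = 4208429.40, rounded up to 4208430; 4,208,430 required, 4,209,560 in favor — approved.

Approved — every class gave the required vote.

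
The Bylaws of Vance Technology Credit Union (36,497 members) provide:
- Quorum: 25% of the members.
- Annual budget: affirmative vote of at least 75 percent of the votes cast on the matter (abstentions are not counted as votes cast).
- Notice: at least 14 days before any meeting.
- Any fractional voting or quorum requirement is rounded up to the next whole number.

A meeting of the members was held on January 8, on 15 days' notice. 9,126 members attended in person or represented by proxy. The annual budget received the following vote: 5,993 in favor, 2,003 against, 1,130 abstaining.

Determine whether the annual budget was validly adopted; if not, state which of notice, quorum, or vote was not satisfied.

Notice: 15 days given; 14 required. Satisfied.
Quorum: 25% of 36,497 = 9,124.25, rounded up to 9,125; 9,126 present. Satisfied.
Vote: requires three-fourths of the votes cast (9,126 − 1,130 abstaining = 7,996); 3/4 of 7996 = 5997, so 5,997 needed; 5,993 in favor. Not satisfied.

Invalid — vote requirement not satisfied.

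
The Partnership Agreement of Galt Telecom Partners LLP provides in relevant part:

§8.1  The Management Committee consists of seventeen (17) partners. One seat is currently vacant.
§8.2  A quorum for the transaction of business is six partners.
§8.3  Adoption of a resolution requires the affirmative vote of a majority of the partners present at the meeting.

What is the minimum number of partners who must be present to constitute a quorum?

6

The quorum is fixed at 6.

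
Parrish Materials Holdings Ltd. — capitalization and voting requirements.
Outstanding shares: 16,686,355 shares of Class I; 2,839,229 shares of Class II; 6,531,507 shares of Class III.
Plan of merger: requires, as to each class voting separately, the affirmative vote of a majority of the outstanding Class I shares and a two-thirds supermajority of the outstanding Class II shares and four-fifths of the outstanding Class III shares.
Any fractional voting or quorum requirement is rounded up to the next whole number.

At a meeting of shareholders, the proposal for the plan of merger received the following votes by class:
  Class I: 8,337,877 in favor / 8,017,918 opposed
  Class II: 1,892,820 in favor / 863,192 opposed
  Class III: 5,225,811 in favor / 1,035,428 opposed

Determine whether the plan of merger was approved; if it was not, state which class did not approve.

Class I: a majority of 16686355 is 8343178; 8,343,178 required, 8,337,877 in favor — not approved.
Class II: 2/3 of 2839229 = 1892819.33, rounded up to 1892820; 1,892,820 required, 1,892,820 in favor — approved.
Class III: 4/5 of 6531507 = 5225205.60, rounded up to 5225206; 5,225,206 required, 5,225,811 in favor — approved.

Not approved — the Class I shares did not give the required vote.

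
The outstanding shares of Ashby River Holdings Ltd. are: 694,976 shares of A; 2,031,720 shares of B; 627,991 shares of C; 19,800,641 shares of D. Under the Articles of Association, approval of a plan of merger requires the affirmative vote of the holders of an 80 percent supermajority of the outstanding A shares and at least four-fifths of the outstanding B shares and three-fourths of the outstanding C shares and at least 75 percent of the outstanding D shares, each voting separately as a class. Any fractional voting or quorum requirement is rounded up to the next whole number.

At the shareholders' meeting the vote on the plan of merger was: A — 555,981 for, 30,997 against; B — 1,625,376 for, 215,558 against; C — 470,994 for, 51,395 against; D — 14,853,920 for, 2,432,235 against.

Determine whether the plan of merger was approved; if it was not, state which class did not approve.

A: 4/5 of 694976 = 555980.80, rounded up to 555981; 555,981 required, 555,981 in favor — approved.
B: 4/5 of 2031720 = 1625376; 1,625,376 required, 1,625,376 in favor — approved.
C: 3/4 of 627991 = 470993.25, rounded up to 470994; 470,994 required, 470,994 in favor — approved.
D: 3/4 of 19800641 = 14850480.75, rounded up to 14850481; 14,850,481 required, 14,853,920 in favor — approved.

Approved — every class gave the required vote.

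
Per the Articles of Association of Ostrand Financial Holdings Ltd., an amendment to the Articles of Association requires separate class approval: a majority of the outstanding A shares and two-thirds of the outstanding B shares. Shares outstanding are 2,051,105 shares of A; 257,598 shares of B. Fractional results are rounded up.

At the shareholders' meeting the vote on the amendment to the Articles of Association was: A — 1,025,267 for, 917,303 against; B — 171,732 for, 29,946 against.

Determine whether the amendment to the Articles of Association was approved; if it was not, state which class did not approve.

A: a majority of 2051105 is 1025553; 1,025,553 required, 1,025,267 in favor — not approved.
B: 2/3 of 257598 = 171732; 171,732 required, 171,732 in favor — approved.

Not approved — the A shares did not give the required vote.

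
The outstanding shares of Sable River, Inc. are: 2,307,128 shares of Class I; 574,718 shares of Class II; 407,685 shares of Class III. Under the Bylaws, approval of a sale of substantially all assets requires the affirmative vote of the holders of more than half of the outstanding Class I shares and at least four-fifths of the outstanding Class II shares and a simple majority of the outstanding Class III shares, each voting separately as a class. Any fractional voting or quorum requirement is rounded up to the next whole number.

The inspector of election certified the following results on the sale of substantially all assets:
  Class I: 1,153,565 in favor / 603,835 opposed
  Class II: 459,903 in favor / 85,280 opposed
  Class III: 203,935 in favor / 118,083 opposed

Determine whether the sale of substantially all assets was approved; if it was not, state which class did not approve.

Approved — every class gave the required vote.

Class I: a majority of 2307128 is 1153565; 1,153,565 required, 1,153,565 in favor — approved.
Class II: 4/5 of 574718 = 459774.40, rounded up to 459775; 459,775 required, 459,903 in favor — approved.
Class III: a majority of 407685 is 203843; 203,843 required, 203,935 in favor — approved.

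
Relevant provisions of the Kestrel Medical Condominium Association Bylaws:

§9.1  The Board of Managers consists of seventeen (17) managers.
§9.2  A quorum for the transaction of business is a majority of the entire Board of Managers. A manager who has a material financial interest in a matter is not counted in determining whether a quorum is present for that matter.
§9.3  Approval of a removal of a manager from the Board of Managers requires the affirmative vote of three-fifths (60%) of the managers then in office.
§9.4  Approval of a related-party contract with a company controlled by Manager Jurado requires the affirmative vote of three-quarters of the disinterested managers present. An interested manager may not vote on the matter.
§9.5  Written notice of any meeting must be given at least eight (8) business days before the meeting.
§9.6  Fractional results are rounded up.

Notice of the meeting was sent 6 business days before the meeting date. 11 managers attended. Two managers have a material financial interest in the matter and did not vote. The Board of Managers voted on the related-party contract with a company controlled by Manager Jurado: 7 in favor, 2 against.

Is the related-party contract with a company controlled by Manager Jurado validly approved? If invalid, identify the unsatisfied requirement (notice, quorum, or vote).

Notice: 6 business days given; 8 required (6 < 8). Not satisfied.
Quorum: 11 present, but the 2 interested managers do not count, leaving 9. Quorum is 9. Satisfied.
Vote: the related-party contract with a company controlled by Manager Jurado requires three-fourths of the disinterested managers present (11 − 2 = 9). 3/4 of 9 = 6.75, rounded up to 7, so 7 affirmative votes are needed; 7 voted in favor. Satisfied.

Invalid — notice requirement not satisfied.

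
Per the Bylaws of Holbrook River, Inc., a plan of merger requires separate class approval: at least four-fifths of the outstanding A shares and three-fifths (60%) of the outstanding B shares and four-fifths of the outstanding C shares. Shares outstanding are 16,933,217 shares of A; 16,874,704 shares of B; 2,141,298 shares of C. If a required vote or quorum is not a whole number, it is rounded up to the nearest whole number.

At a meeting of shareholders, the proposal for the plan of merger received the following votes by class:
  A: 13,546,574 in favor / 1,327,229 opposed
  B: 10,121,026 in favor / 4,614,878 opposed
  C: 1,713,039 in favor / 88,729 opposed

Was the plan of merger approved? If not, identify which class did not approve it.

A: 4/5 of 16933217 = 13546573.60, rounded up to 13546574; 13,546,574 required, 13,546,574 in favor — approved.
B: 3/5 of 16874704 = 10124822.40, rounded up to 10124823; 10,124,823 required, 10,121,026 in favor — not approved.
C: 4/5 of 2141298 = 1713038.40, rounded up to 1713039; 1,713,039 required, 1,713,039 in favor — approved.

Not approved — the B shares did not give the required vote.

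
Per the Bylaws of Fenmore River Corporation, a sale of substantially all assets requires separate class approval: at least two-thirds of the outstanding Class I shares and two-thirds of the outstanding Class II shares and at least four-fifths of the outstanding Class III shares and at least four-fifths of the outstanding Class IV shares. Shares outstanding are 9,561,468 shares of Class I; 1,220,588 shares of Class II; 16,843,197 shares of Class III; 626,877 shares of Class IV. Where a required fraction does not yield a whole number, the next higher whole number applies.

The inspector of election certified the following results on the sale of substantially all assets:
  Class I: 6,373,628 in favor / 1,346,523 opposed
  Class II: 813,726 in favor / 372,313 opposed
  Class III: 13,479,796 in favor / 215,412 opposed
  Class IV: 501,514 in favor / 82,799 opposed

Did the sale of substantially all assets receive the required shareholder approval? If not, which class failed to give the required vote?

Class I: 2/3 of 9561468 = 6374312; 6,374,312 required, 6,373,628 in favor — not approved.
Class II: 2/3 of 1220588 = 813725.33, rounded up to 813726; 813,726 required, 813,726 in favor — approved.
Class III: 4/5 of 16843197 = 13474557.60, rounded up to 13474558; 13,474,558 required, 13,479,796 in favor — approved.
Class IV: 4/5 of 626877 = 501501.60, rounded up to 501502; 501,502 required, 501,514 in favor — approved.

Not approved — the Class I shares did not give the required vote.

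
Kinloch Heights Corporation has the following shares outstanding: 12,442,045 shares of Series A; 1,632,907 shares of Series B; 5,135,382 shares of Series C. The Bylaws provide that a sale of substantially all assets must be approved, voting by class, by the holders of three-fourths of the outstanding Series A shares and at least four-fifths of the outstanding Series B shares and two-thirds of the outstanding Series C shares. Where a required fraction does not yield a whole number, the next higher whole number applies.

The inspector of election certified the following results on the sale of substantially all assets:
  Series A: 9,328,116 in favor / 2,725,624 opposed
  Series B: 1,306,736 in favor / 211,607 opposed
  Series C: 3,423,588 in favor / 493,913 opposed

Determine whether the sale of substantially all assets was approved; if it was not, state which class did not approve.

Not approved — the Series A shares did not give the required vote.

Series A: 3/4 of 12442045 = 9331533.75, rounded up to 9331534; 9,331,534 required, 9,328,116 in favor — not approved.
Series B: 4/5 of 1632907 = 1306325.60, rounded up to 1306326; 1,306,326 required, 1,306,736 in favor — approved.
Series C: 2/3 of 5135382 = 3423588; 3,423,588 required, 3,423,588 in favor — approved.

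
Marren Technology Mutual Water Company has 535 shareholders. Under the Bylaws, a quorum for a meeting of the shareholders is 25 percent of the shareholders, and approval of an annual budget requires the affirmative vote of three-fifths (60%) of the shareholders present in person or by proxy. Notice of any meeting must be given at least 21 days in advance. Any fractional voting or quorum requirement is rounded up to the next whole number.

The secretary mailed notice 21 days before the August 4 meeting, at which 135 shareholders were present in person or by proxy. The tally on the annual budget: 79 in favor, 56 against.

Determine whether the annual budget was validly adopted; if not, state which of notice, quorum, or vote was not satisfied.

Notice: 21 days given; 21 required. Satisfied.
Quorum: 25% of 535 = 133.75, rounded up to 134; 135 present. Satisfied.
Vote: requires three-fifths of those present (135); 3/5 of 135 = 81, so 81 needed; 79 in favor. Not satisfied.

Invalid — vote requirement not satisfied.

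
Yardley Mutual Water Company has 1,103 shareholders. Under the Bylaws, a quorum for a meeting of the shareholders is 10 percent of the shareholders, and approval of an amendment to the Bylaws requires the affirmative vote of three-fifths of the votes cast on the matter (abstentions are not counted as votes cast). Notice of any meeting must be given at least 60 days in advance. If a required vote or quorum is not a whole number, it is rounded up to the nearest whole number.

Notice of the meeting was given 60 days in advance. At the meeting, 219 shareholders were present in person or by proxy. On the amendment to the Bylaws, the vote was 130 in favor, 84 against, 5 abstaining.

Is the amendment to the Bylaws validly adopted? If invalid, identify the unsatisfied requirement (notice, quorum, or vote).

Valid — all requirements satisfied.

Notice: 60 days given; 60 required. Satisfied.
Quorum: 10% of 1,103 = 110.30, rounded up to 111; 219 present. Satisfied.
Vote: requires three-fifths of the votes cast (219 − 5 abstaining = 214); 3/5 of 214 = 128.40, rounded up to 129, so 129 needed; 130 in favor. Satisfied.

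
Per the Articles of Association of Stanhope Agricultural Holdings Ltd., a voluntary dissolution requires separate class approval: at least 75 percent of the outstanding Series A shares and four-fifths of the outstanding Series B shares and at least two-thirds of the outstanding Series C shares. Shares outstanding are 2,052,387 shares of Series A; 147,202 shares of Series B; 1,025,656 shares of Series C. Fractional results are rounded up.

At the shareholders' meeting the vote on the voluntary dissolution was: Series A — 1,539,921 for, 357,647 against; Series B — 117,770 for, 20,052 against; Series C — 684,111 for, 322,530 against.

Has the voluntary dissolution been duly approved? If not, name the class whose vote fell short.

Series A: 3/4 of 2052387 = 1539290.25, rounded up to 1539291; 1,539,291 required, 1,539,921 in favor — approved.
Series B: 4/5 of 147202 = 117761.60, rounded up to 117762; 117,762 required, 117,770 in favor — approved.
Series C: 2/3 of 1025656 = 683770.67, rounded up to 683771; 683,771 required, 684,111 in favor — approved.

Approved — every class gave the required vote.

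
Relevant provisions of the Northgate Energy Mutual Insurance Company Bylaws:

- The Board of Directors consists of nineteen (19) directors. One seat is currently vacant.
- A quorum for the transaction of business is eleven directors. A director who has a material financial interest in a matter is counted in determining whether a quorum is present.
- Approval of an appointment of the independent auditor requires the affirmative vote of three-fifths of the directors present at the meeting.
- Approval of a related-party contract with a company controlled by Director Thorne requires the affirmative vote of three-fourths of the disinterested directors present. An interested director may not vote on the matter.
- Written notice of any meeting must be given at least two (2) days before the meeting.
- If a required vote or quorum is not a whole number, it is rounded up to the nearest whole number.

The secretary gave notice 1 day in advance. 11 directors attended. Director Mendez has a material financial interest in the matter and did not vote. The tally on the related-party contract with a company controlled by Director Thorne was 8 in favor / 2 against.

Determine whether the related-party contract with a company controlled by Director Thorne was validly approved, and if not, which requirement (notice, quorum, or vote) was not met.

Invalid — notice requirement not satisfied.

Notice: 1 day given; 2 required (1 < 2). Not satisfied.
Quorum: 11 present (interested directors count toward quorum); quorum is 11. Satisfied.
Vote: the related-party contract with a company controlled by Director Thorne requires three-fourths of the disinterested directors present (11 − 1 = 10). 3/4 of 10 = 7.50, rounded up to 8, so 8 affirmative votes are needed; 8 voted in favor. Satisfied.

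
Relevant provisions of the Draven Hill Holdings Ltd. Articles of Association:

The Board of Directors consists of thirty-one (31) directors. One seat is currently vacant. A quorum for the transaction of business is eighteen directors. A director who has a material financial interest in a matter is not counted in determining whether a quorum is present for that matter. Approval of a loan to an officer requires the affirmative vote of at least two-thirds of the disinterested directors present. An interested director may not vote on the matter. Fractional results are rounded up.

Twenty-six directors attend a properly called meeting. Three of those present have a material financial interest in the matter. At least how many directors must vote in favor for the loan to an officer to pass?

16

The loan to an officer requires two-thirds of the disinterested directors present (26 − 3 = 23).
2/3 of 23 = 15.33, rounded up to 16.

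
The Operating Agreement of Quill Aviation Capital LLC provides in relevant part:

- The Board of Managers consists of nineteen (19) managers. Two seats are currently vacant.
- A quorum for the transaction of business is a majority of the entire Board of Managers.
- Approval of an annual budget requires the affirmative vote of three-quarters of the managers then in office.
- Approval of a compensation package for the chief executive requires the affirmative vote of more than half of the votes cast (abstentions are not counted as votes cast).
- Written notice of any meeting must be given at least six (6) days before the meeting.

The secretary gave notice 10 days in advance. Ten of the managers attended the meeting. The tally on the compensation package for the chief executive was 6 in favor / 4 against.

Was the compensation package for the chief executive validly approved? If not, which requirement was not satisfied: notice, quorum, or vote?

Valid — all requirements satisfied.

Notice: 10 days given; 6 required (10 ≥ 6). Satisfied.
Quorum: 10 present; quorum is 10. Satisfied.
Vote: the compensation package for the chief executive requires a majority of the votes cast (10). A majority of 10 is 6, so 6 affirmative votes are needed; 6 voted in favor. Satisfied.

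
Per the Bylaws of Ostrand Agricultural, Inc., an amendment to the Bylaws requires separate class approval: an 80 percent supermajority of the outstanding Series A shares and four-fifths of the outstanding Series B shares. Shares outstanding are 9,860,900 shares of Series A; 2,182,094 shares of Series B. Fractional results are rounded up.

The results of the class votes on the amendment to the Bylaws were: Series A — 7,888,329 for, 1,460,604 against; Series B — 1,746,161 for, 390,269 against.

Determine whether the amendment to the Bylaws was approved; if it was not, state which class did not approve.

Not approved — the Series A shares did not give the required vote.

Series A: 4/5 of 9860900 = 7888720; 7,888,720 required, 7,888,329 in favor — not approved.
Series B: 4/5 of 2182094 = 1745675.20, rounded up to 1745676; 1,745,676 required, 1,746,161 in favor — approved.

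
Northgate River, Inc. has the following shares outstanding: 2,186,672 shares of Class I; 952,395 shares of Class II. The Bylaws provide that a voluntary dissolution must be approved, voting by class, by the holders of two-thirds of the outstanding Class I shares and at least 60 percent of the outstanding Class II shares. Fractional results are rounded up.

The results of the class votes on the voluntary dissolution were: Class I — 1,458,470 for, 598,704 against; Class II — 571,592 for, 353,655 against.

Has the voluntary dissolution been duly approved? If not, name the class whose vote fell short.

Class I: 2/3 of 2186672 = 1457781.33, rounded up to 1457782; 1,457,782 required, 1,458,470 in favor — approved.
Class II: 3/5 of 952395 = 571437; 571,437 required, 571,592 in favor — approved.

Approved — every class gave the required vote.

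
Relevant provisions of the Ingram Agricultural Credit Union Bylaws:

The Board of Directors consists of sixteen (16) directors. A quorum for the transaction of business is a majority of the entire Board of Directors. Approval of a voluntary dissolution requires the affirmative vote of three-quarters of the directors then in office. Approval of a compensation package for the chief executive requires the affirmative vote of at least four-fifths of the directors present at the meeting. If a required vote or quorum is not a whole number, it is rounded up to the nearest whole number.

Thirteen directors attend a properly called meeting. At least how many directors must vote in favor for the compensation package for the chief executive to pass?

11

The compensation package for the chief executive requires four-fifths of the directors present (13).
4/5 of 13 = 10.40, rounded up to 11.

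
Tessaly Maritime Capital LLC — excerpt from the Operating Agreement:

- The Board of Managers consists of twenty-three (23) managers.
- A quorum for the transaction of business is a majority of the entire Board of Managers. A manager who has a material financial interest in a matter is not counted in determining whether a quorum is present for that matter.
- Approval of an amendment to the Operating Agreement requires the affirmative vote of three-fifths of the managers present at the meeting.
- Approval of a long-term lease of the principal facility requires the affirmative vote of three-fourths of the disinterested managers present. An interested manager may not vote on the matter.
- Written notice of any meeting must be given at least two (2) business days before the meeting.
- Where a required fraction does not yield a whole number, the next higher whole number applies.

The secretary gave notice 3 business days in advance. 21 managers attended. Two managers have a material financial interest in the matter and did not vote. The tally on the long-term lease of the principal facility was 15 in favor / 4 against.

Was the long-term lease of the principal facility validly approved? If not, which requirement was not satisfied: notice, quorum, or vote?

Notice: 3 business days given; 2 required (3 ≥ 2). Satisfied.
Quorum: 21 present, but the 2 interested managers do not count, leaving 19. Quorum is 12. Satisfied.
Vote: the long-term lease of the principal facility requires three-fourths of the disinterested managers present (21 − 2 = 19). 3/4 of 19 = 14.25, rounded up to 15, so 15 affirmative votes are needed; 15 voted in favor. Satisfied.

Valid — all requirements satisfied.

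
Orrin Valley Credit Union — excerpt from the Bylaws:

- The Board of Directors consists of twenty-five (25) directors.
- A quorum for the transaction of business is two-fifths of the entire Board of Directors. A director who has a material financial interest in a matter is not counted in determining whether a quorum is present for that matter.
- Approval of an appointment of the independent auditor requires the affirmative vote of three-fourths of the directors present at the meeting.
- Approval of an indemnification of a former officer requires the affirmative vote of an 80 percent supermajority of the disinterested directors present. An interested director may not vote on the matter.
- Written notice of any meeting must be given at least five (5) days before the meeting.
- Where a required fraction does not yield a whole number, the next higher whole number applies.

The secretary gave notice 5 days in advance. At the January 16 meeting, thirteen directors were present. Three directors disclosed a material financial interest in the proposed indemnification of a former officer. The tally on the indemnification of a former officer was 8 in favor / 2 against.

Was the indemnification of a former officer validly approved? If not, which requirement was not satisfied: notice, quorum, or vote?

Valid — all requirements satisfied.

Notice: 5 days given; 5 required (5 ≥ 5). Satisfied.
Quorum: 13 present, but the 3 interested directors do not count, leaving 10. Quorum is 10. Satisfied.
Vote: the indemnification of a former officer requires four-fifths of the disinterested directors present (13 − 3 = 10). 4/5 of 10 = 8, so 8 affirmative votes are needed; 8 voted in favor. Satisfied.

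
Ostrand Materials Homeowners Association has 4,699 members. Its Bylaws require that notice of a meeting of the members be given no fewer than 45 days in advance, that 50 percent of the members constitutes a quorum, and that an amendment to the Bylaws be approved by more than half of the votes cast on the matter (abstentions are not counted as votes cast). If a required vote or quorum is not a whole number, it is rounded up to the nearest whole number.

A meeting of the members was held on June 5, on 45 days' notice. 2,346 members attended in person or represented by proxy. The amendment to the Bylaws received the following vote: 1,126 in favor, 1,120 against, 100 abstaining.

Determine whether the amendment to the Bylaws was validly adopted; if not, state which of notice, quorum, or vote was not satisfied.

Notice: 45 days given; 45 required. Satisfied.
Quorum: 50% of 4,699 = 2,349.50, rounded up to 2,350; 2,346 present. Not satisfied.
Vote: requires a majority of the votes cast (2,346 − 100 abstaining = 2,246); a majority of 2246 is 1124, so 1,124 needed; 1,126 in favor. Satisfied.

Invalid — quorum requirement not satisfied.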